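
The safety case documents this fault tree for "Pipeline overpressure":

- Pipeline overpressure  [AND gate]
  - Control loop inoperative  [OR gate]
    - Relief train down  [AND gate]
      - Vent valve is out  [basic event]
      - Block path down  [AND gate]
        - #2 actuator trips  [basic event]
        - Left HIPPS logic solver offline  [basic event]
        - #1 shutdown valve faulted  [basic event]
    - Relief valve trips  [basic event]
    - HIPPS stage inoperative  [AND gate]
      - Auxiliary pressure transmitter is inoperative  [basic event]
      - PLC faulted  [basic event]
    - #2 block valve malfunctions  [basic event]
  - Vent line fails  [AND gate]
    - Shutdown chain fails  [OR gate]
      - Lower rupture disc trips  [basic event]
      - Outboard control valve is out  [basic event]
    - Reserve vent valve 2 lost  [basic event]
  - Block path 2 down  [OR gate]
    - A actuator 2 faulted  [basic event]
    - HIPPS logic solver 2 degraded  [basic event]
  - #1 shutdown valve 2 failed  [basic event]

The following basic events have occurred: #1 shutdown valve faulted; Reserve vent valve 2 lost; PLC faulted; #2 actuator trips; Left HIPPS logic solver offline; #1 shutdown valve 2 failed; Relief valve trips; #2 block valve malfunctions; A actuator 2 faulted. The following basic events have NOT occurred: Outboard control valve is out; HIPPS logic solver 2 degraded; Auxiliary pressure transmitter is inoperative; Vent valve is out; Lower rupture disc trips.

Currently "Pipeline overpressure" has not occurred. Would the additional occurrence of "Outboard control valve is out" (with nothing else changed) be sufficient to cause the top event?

Counterfactual: set "Outboard control valve is out" to occurred.
Block path down [AND]: #2 actuator trips=occurs, Left HIPPS logic solver offline=occurs, #1 shutdown valve faulted=occurs → all inputs occur → occurs.
Relief train down [AND]: Vent valve is out=not, Block path down=occurs → not all inputs occur → does not occur.
HIPPS stage inoperative [AND]: Auxiliary pressure transmitter is inoperative=not, PLC faulted=occurs → not all inputs occur → does not occur.
Control loop inoperative [OR]: Relief train down=not, Relief valve trips=occurs, HIPPS stage inoperative=not, #2 block valve malfunctions=occurs → at least one input occurs → occurs.
Shutdown chain fails [OR]: Lower rupture disc trips=not, Outboard control valve is out=occurs → at least one input occurs → occurs.
Vent line fails [AND]: Shutdown chain fails=occurs, Reserve vent valve 2 lost=occurs → all inputs occur → occurs.
Block path 2 down [OR]: A actuator 2 faulted=occurs, HIPPS logic solver 2 degraded=not → at least one input occurs → occurs.
Pipeline overpressure [AND]: Control loop inoperative=occurs, Vent line fails=occurs, Block path 2 down=occurs, #1 shutdown valve 2 failed=occurs → all inputs occur → occurs.

Yes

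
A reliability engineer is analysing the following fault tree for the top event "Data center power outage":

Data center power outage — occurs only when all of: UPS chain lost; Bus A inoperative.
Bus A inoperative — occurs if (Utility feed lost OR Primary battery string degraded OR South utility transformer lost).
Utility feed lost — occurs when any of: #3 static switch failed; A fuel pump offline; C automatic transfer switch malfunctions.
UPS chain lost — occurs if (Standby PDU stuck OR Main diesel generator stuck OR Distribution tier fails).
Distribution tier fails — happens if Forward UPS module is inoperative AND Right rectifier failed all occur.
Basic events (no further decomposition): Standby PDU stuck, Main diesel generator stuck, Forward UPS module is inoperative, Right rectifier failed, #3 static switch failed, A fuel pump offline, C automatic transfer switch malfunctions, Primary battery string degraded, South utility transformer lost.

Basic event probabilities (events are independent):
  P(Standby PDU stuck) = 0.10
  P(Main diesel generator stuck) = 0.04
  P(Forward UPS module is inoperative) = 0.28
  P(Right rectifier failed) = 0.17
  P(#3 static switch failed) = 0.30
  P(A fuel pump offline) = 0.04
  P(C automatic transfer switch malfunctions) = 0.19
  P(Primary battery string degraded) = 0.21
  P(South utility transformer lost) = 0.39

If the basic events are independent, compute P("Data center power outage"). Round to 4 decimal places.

P(Distribution tier fails) [AND] = 0.28 × 0.17 = 0.047600
P(UPS chain lost) [OR] = 1 − (1−0.10) × (1−0.04) × (1−0.047600) = 0.177126
P(Utility feed lost) [OR] = 1 − (1−0.30) × (1−0.04) × (1−0.19) = 0.455680
P(Bus A inoperative) [OR] = 1 − (1−0.455680) × (1−0.21) × (1−0.39) = 0.737692
P(Data center power outage) [AND] = 0.177126 × 0.737692 = 0.130664
Rounded to 4 decimal places: P(Data center power outage) ≈ 0.1307.

0.1307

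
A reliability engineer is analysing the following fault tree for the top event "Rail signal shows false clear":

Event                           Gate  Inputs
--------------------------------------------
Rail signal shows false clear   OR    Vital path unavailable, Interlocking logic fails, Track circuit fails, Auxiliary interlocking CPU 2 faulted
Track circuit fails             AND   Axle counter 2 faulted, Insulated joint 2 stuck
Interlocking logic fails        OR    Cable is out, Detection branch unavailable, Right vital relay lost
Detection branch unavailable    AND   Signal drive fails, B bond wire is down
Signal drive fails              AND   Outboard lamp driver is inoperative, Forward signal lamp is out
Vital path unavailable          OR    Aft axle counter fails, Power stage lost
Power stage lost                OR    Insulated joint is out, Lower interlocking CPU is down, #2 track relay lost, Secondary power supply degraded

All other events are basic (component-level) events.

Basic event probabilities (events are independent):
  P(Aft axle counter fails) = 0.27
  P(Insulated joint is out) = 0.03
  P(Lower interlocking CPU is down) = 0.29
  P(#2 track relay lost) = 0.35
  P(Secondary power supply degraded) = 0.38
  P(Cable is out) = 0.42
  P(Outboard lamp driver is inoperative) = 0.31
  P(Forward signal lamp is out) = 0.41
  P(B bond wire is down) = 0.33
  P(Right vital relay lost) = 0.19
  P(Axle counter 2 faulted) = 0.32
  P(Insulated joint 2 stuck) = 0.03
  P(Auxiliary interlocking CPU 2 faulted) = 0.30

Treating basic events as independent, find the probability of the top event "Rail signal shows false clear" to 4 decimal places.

P(Power stage lost) [OR] = 1 − (1−0.03) × (1−0.29) × (1−0.35) × (1−0.38) = 0.722454
P(Vital path unavailable) [OR] = 1 − (1−0.27) × (1−0.722454) = 0.797391
P(Signal drive fails) [AND] = 0.31 × 0.41 = 0.127100
P(Detection branch unavailable) [AND] = 0.127100 × 0.33 = 0.041943
P(Interlocking logic fails) [OR] = 1 − (1−0.42) × (1−0.041943) × (1−0.19) = 0.549905
P(Track circuit fails) [AND] = 0.32 × 0.03 = 0.009600
P(Rail signal shows false clear) [OR] = 1 − (1−0.797391) × (1−0.549905) × (1−0.009600) × (1−0.30) = 0.936778
Rounded to 4 decimal places: P(Rail signal shows false clear) ≈ 0.9368.

0.9368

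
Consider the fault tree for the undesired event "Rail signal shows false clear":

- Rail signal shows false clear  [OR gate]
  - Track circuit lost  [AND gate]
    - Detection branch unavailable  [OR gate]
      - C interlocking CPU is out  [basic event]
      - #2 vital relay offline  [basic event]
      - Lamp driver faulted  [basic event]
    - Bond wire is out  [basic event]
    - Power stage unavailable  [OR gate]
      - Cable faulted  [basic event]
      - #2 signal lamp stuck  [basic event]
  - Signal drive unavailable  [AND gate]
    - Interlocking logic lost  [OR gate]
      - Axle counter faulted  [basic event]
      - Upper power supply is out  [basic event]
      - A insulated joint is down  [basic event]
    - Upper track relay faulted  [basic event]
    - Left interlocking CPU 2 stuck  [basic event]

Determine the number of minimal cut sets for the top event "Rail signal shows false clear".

Detection branch unavailable [OR]: union of children's cut sets → 3 cut set(s).
Power stage unavailable [OR]: union of children's cut sets → 2 cut set(s).
Track circuit lost [AND]: one cut set from each child combined → 3 × 1 × 2 = 6 cut set(s).
Interlocking logic lost [OR]: union of children's cut sets → 3 cut set(s).
Signal drive unavailable [AND]: one cut set from each child combined → 3 × 1 × 1 = 3 cut set(s).
Rail signal shows false clear [OR]: union of children's cut sets → 9 cut set(s).
Minimal cut sets: {Bond wire is out, C interlocking CPU is out, Cable faulted}; {#2 signal lamp stuck, Bond wire is out, C interlocking CPU is out}; {#2 vital relay offline, Bond wire is out, Cable faulted}; {#2 signal lamp stuck, #2 vital relay offline, Bond wire is out}; {Bond wire is out, Cable faulted, Lamp driver faulted}; {#2 signal lamp stuck, Bond wire is out, Lamp driver faulted}; {Axle counter faulted, Left interlocking CPU 2 stuck, Upper track relay faulted}; {Left interlocking CPU 2 stuck, Upper power supply is out, Upper track relay faulted}; {A insulated joint is down, Left interlocking CPU 2 stuck, Upper track relay faulted}.

9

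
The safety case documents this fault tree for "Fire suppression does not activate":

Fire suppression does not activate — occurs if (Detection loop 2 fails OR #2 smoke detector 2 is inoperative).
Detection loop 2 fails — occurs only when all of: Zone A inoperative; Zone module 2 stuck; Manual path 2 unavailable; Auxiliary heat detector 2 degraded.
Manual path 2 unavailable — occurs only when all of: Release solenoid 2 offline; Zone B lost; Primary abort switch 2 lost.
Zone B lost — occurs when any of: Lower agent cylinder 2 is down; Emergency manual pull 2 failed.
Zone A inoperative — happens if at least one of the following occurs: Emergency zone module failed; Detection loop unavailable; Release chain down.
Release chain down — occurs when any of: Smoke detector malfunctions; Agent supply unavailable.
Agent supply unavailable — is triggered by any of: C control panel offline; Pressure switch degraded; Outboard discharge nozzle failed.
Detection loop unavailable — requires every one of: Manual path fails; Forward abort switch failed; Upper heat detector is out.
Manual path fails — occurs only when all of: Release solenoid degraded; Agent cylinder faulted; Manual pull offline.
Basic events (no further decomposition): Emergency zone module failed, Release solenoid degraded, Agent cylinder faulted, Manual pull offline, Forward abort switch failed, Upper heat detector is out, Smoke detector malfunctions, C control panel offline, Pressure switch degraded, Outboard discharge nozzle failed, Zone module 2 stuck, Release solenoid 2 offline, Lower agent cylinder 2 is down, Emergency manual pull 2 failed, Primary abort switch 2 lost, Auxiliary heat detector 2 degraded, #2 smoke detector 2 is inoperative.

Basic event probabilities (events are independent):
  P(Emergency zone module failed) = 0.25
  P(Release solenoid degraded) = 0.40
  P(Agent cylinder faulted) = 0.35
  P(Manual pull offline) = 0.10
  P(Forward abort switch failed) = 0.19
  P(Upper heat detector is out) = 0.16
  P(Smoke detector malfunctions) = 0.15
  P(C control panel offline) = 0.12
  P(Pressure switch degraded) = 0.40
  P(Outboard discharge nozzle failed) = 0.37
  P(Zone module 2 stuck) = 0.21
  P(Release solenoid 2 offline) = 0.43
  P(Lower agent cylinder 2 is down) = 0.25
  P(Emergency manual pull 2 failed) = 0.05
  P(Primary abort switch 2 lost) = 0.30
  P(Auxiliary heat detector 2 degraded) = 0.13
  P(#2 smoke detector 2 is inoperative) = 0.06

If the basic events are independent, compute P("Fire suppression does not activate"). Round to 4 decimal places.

0.0608

P(Manual path fails) [AND] = 0.40 × 0.35 × 0.10 = 0.014000
P(Detection loop unavailable) [AND] = 0.014000 × 0.19 × 0.16 = 0.000426
P(Agent supply unavailable) [OR] = 1 − (1−0.12) × (1−0.40) × (1−0.37) = 0.667360
P(Release chain down) [OR] = 1 − (1−0.15) × (1−0.667360) = 0.717256
P(Zone A inoperative) [OR] = 1 − (1−0.25) × (1−0.000426) × (1−0.717256) = 0.788032
P(Zone B lost) [OR] = 1 − (1−0.25) × (1−0.05) = 0.287500
P(Manual path 2 unavailable) [AND] = 0.43 × 0.287500 × 0.30 = 0.037088
P(Detection loop 2 fails) [AND] = 0.788032 × 0.21 × 0.037088 × 0.13 = 0.000798
P(Fire suppression does not activate) [OR] = 1 − (1−0.000798) × (1−0.06) = 0.060750
Rounded to 4 decimal places: P(Fire suppression does not activate) ≈ 0.0608.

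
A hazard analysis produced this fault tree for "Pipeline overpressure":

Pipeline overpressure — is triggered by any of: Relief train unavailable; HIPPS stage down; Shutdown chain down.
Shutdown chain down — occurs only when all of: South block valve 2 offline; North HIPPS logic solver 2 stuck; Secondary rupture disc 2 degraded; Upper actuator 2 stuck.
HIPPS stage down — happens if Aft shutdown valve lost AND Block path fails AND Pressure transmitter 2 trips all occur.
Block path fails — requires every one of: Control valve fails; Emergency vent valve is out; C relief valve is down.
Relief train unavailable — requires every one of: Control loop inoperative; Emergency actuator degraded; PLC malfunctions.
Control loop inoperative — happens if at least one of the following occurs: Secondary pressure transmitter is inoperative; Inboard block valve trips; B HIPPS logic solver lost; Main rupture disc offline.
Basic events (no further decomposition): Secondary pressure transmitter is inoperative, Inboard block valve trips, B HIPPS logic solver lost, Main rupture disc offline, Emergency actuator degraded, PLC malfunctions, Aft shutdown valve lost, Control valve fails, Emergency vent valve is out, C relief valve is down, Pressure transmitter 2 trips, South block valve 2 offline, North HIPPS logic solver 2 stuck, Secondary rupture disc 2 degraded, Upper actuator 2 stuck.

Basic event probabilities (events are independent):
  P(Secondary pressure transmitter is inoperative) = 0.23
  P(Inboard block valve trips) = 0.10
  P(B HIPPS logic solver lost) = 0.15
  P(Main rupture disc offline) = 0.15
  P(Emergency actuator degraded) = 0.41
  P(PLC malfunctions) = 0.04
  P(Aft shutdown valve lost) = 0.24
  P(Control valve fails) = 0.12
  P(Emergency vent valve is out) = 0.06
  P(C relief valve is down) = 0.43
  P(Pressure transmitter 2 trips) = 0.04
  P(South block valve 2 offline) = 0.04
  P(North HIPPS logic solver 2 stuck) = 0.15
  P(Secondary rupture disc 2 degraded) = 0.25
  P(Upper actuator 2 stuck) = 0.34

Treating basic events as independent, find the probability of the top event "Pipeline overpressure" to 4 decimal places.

P(Control loop inoperative) [OR] = 1 − (1−0.23) × (1−0.10) × (1−0.15) × (1−0.15) = 0.499308
P(Relief train unavailable) [AND] = 0.499308 × 0.41 × 0.04 = 0.008189
P(Block path fails) [AND] = 0.12 × 0.06 × 0.43 = 0.003096
P(HIPPS stage down) [AND] = 0.24 × 0.003096 × 0.04 = 0.000030
P(Shutdown chain down) [AND] = 0.04 × 0.15 × 0.25 × 0.34 = 0.000510
P(Pipeline overpressure) [OR] = 1 − (1−0.008189) × (1−0.000030) × (1−0.000510) = 0.008725
Rounded to 4 decimal places: P(Pipeline overpressure) ≈ 0.0087.

0.0087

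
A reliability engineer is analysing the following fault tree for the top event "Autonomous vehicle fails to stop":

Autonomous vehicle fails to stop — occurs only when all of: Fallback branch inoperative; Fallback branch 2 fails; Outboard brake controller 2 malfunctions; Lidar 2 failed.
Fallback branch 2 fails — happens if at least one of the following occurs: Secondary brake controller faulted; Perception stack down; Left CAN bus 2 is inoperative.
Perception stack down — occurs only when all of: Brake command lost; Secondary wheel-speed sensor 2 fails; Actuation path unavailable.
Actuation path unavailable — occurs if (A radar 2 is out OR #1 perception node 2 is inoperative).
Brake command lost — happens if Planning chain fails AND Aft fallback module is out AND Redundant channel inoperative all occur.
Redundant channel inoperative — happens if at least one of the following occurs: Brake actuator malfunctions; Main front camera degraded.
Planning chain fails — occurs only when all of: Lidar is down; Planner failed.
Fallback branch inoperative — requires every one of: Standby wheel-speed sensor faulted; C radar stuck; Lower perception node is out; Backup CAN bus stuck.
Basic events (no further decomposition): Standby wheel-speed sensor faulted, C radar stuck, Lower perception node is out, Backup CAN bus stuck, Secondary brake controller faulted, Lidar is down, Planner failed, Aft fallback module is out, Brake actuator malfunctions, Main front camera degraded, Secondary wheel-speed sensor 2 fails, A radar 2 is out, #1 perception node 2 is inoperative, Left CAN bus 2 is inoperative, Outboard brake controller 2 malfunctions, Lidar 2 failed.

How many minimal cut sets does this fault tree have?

6

Fallback branch inoperative [AND]: one cut set from each child combined → 1 × 1 × 1 × 1 = 1 cut set(s).
Planning chain fails [AND]: one cut set from each child combined → 1 × 1 = 1 cut set(s).
Redundant channel inoperative [OR]: union of children's cut sets → 2 cut set(s).
Brake command lost [AND]: one cut set from each child combined → 1 × 1 × 2 = 2 cut set(s).
Actuation path unavailable [OR]: union of children's cut sets → 2 cut set(s).
Perception stack down [AND]: one cut set from each child combined → 2 × 1 × 2 = 4 cut set(s).
Fallback branch 2 fails [OR]: union of children's cut sets → 6 cut set(s).
Autonomous vehicle fails to stop [AND]: one cut set from each child combined → 1 × 6 × 1 × 1 = 6 cut set(s).
Minimal cut sets: {Backup CAN bus stuck, C radar stuck, Lidar 2 failed, Lower perception node is out, Outboard brake controller 2 malfunctions, Secondary brake controller faulted, Standby wheel-speed sensor faulted}; {A radar 2 is out, Aft fallback module is out, Backup CAN bus stuck, Brake actuator malfunctions, C radar stuck, Lidar 2 failed, Lidar is down, Lower perception node is out, Outboard brake controller 2 malfunctions, Planner failed, Secondary wheel-speed sensor 2 fails, Standby wheel-speed sensor faulted}; {#1 perception node 2 is inoperative, Aft fallback module is out, Backup CAN bus stuck, Brake actuator malfunctions, C radar stuck, Lidar 2 failed, Lidar is down, Lower perception node is out, Outboard brake controller 2 malfunctions, Planner failed, Secondary wheel-speed sensor 2 fails, Standby wheel-speed sensor faulted}; {A radar 2 is out, Aft fallback module is out, Backup CAN bus stuck, C radar stuck, Lidar 2 failed, Lidar is down, Lower perception node is out, Main front camera degraded, Outboard brake controller 2 malfunctions, Planner failed, Secondary wheel-speed sensor 2 fails, Standby wheel-speed sensor faulted}; {#1 perception node 2 is inoperative, Aft fallback module is out, Backup CAN bus stuck, C radar stuck, Lidar 2 failed, Lidar is down, Lower perception node is out, Main front camera degraded, Outboard brake controller 2 malfunctions, Planner failed, Secondary wheel-speed sensor 2 fails, Standby wheel-speed sensor faulted}; {Backup CAN bus stuck, C radar stuck, Left CAN bus 2 is inoperative, Lidar 2 failed, Lower perception node is out, Outboard brake controller 2 malfunctions, Standby wheel-speed sensor faulted}.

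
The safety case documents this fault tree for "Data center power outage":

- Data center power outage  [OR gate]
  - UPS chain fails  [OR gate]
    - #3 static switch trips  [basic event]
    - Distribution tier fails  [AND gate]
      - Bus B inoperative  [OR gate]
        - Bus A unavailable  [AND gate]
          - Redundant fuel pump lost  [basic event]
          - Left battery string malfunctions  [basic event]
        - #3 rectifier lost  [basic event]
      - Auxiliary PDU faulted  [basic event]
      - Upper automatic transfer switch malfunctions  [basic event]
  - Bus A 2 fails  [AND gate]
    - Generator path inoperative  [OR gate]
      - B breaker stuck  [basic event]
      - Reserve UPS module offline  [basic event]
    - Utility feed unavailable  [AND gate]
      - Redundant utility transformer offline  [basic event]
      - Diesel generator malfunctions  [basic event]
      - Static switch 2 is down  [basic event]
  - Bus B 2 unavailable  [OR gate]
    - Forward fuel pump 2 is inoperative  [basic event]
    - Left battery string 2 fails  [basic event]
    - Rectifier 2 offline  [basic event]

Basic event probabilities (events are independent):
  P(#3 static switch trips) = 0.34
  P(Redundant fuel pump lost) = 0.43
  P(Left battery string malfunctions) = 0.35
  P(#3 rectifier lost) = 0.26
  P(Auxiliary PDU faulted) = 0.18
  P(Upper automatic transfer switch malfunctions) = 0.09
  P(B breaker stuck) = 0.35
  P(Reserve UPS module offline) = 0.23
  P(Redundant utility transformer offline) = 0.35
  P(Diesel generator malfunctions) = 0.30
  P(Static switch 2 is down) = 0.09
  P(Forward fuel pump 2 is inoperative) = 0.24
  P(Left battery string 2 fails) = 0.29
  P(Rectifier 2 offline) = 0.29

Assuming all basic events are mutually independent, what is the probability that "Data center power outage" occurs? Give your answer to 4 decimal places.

0.7499

P(Bus A unavailable) [AND] = 0.43 × 0.35 = 0.150500
P(Bus B inoperative) [OR] = 1 − (1−0.150500) × (1−0.26) = 0.371370
P(Distribution tier fails) [AND] = 0.371370 × 0.18 × 0.09 = 0.006016
P(UPS chain fails) [OR] = 1 − (1−0.34) × (1−0.006016) = 0.343971
P(Generator path inoperative) [OR] = 1 − (1−0.35) × (1−0.23) = 0.499500
P(Utility feed unavailable) [AND] = 0.35 × 0.30 × 0.09 = 0.009450
P(Bus A 2 fails) [AND] = 0.499500 × 0.009450 = 0.004720
P(Bus B 2 unavailable) [OR] = 1 − (1−0.24) × (1−0.29) × (1−0.29) = 0.616884
P(Data center power outage) [OR] = 1 − (1−0.343971) × (1−0.004720) × (1−0.616884) = 0.749851
Rounded to 4 decimal places: P(Data center power outage) ≈ 0.7499.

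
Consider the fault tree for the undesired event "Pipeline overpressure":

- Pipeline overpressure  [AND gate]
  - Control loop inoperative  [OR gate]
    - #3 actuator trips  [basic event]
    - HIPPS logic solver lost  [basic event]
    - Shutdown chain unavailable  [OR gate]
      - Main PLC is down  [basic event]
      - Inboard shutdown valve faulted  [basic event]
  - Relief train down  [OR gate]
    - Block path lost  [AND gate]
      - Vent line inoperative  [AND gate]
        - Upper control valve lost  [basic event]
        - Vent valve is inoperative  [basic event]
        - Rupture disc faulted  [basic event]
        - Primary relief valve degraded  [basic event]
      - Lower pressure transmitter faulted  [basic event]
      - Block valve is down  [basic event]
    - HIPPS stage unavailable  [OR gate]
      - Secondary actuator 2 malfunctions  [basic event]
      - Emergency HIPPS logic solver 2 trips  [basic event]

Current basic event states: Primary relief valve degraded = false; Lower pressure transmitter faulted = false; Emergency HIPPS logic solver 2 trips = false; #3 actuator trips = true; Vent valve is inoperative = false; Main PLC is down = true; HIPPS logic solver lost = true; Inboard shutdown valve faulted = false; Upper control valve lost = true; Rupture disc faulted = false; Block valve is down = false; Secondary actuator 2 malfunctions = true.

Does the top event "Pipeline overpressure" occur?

Shutdown chain unavailable [OR]: Main PLC is down=occurs, Inboard shutdown valve faulted=not → at least one input occurs → occurs.
Control loop inoperative [OR]: #3 actuator trips=occurs, HIPPS logic solver lost=occurs, Shutdown chain unavailable=occurs → at least one input occurs → occurs.
Vent line inoperative [AND]: Upper control valve lost=occurs, Vent valve is inoperative=not, Rupture disc faulted=not, Primary relief valve degraded=not → not all inputs occur → does not occur.
Block path lost [AND]: Vent line inoperative=not, Lower pressure transmitter faulted=not, Block valve is down=not → not all inputs occur → does not occur.
HIPPS stage unavailable [OR]: Secondary actuator 2 malfunctions=occurs, Emergency HIPPS logic solver 2 trips=not → at least one input occurs → occurs.
Relief train down [OR]: Block path lost=not, HIPPS stage unavailable=occurs → at least one input occurs → occurs.
Pipeline overpressure [AND]: Control loop inoperative=occurs, Relief train down=occurs → all inputs occur → occurs.

Yes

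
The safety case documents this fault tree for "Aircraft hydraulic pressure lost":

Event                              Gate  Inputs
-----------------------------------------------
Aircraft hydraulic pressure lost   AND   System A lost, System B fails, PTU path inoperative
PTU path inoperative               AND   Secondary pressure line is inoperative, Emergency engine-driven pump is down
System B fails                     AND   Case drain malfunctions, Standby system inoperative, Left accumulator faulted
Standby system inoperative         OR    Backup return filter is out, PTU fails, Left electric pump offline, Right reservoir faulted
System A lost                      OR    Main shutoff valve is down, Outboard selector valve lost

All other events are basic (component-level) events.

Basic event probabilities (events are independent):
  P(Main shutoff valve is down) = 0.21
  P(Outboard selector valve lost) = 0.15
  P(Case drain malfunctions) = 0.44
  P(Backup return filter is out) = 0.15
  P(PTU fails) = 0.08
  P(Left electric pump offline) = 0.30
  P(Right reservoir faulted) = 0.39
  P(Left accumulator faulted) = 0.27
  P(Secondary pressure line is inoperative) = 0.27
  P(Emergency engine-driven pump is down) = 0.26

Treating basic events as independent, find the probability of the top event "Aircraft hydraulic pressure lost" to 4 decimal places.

0.0018

P(System A lost) [OR] = 1 − (1−0.21) × (1−0.15) = 0.328500
P(Standby system inoperative) [OR] = 1 − (1−0.15) × (1−0.08) × (1−0.30) × (1−0.39) = 0.666086
P(System B fails) [AND] = 0.44 × 0.666086 × 0.27 = 0.079131
P(PTU path inoperative) [AND] = 0.27 × 0.26 = 0.070200
P(Aircraft hydraulic pressure lost) [AND] = 0.328500 × 0.079131 × 0.070200 = 0.001825
Rounded to 4 decimal places: P(Aircraft hydraulic pressure lost) ≈ 0.0018.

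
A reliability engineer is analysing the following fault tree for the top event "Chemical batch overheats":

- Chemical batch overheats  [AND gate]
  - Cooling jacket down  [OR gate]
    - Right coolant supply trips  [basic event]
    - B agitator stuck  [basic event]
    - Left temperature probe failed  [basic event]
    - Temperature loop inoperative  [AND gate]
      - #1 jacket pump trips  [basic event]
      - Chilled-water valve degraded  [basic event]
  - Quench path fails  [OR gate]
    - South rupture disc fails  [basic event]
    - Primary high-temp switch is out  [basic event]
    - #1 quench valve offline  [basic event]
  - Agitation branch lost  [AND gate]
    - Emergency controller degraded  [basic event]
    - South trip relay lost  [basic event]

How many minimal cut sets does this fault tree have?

Temperature loop inoperative [AND]: one cut set from each child combined → 1 × 1 = 1 cut set(s).
Cooling jacket down [OR]: union of children's cut sets → 4 cut set(s).
Quench path fails [OR]: union of children's cut sets → 3 cut set(s).
Agitation branch lost [AND]: one cut set from each child combined → 1 × 1 = 1 cut set(s).
Chemical batch overheats [AND]: one cut set from each child combined → 4 × 3 × 1 = 12 cut set(s).

12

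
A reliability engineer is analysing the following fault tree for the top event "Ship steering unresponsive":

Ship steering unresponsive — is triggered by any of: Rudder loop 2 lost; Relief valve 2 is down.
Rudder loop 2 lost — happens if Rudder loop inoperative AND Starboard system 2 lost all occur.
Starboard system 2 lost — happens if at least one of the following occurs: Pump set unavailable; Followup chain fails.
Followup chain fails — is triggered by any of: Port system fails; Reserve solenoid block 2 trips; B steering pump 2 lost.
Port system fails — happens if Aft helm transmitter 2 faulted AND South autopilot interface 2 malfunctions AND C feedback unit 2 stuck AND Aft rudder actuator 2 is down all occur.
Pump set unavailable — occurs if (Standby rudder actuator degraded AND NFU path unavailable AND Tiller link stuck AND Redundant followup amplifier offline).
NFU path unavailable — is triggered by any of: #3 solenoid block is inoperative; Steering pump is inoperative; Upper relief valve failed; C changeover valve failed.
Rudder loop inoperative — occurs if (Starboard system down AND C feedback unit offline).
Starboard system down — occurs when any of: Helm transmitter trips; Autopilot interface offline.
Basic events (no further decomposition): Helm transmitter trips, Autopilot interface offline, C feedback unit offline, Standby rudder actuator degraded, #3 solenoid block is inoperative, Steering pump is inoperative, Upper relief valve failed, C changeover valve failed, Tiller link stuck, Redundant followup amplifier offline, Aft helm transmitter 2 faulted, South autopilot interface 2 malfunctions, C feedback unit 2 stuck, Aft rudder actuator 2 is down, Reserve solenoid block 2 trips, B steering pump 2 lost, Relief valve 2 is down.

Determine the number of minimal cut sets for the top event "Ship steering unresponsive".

15

Starboard system down [OR]: union of children's cut sets → 2 cut set(s).
Rudder loop inoperative [AND]: one cut set from each child combined → 2 × 1 = 2 cut set(s).
NFU path unavailable [OR]: union of children's cut sets → 4 cut set(s).
Pump set unavailable [AND]: one cut set from each child combined → 1 × 4 × 1 × 1 = 4 cut set(s).
Port system fails [AND]: one cut set from each child combined → 1 × 1 × 1 × 1 = 1 cut set(s).
Followup chain fails [OR]: union of children's cut sets → 3 cut set(s).
Starboard system 2 lost [OR]: union of children's cut sets → 7 cut set(s).
Rudder loop 2 lost [AND]: one cut set from each child combined → 2 × 7 = 14 cut set(s).
Ship steering unresponsive [OR]: union of children's cut sets → 15 cut set(s).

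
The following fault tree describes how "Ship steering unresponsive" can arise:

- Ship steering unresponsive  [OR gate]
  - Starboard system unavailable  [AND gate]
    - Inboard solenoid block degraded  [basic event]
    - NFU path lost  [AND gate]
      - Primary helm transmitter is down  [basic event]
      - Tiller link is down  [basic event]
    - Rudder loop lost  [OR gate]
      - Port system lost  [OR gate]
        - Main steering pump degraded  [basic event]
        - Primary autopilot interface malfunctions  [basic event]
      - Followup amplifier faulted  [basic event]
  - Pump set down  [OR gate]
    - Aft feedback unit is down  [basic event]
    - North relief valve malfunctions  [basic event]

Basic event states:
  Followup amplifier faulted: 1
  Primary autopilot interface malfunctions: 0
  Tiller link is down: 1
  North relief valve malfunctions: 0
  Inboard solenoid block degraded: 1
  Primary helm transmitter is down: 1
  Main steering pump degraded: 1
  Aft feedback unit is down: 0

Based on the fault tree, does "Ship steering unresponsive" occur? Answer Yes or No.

Yes

NFU path lost [AND]: Primary helm transmitter is down=occurs, Tiller link is down=occurs → all inputs occur → occurs.
Port system lost [OR]: Main steering pump degraded=occurs, Primary autopilot interface malfunctions=not → at least one input occurs → occurs.
Rudder loop lost [OR]: Port system lost=occurs, Followup amplifier faulted=occurs → at least one input occurs → occurs.
Starboard system unavailable [AND]: Inboard solenoid block degraded=occurs, NFU path lost=occurs, Rudder loop lost=occurs → all inputs occur → occurs.
Pump set down [OR]: Aft feedback unit is down=not, North relief valve malfunctions=not → no input occurs → does not occur.
Ship steering unresponsive [OR]: Starboard system unavailable=occurs, Pump set down=not → at least one input occurs → occurs.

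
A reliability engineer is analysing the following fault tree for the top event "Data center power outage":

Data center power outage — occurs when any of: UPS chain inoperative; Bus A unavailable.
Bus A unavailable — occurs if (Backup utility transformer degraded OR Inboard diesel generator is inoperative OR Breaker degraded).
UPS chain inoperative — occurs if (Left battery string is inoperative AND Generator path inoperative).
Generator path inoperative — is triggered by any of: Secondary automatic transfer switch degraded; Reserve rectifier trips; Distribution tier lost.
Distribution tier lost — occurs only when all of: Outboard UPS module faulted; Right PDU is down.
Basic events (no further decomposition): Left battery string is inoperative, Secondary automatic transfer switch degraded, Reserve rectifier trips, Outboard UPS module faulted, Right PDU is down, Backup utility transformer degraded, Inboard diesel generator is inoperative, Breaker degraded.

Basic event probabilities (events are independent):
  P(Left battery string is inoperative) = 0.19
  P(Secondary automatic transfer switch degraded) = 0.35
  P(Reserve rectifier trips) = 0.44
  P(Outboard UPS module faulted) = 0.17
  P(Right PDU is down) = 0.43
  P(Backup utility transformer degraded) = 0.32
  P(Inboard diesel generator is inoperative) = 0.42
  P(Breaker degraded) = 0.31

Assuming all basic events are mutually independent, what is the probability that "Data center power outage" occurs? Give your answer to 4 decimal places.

P(Distribution tier lost) [AND] = 0.17 × 0.43 = 0.073100
P(Generator path inoperative) [OR] = 1 − (1−0.35) × (1−0.44) × (1−0.073100) = 0.662608
P(UPS chain inoperative) [AND] = 0.19 × 0.662608 = 0.125896
P(Bus A unavailable) [OR] = 1 − (1−0.32) × (1−0.42) × (1−0.31) = 0.727864
P(Data center power outage) [OR] = 1 − (1−0.125896) × (1−0.727864) = 0.762125
Rounded to 4 decimal places: P(Data center power outage) ≈ 0.7621.

0.7621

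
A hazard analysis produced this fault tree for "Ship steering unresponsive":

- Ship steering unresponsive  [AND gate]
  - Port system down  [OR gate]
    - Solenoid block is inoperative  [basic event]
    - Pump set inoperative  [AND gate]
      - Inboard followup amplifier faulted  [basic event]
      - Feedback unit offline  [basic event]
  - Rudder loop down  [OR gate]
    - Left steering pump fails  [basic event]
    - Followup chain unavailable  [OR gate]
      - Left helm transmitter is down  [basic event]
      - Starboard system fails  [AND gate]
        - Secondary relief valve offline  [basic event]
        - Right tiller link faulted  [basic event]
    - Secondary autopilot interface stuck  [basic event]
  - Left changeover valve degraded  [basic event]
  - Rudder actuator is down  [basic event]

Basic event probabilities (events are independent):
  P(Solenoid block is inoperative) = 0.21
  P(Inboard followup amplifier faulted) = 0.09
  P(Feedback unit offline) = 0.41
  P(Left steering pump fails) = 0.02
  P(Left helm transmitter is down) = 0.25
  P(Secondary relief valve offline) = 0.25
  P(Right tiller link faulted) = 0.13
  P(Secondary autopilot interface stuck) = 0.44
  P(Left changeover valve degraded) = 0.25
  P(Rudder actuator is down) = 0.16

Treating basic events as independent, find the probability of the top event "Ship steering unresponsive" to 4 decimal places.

P(Pump set inoperative) [AND] = 0.09 × 0.41 = 0.036900
P(Port system down) [OR] = 1 − (1−0.21) × (1−0.036900) = 0.239151
P(Starboard system fails) [AND] = 0.25 × 0.13 = 0.032500
P(Followup chain unavailable) [OR] = 1 − (1−0.25) × (1−0.032500) = 0.274375
P(Rudder loop down) [OR] = 1 − (1−0.02) × (1−0.274375) × (1−0.44) = 0.601777
P(Ship steering unresponsive) [AND] = 0.239151 × 0.601777 × 0.25 × 0.16 = 0.005757
Rounded to 4 decimal places: P(Ship steering unresponsive) ≈ 0.0058.

0.0058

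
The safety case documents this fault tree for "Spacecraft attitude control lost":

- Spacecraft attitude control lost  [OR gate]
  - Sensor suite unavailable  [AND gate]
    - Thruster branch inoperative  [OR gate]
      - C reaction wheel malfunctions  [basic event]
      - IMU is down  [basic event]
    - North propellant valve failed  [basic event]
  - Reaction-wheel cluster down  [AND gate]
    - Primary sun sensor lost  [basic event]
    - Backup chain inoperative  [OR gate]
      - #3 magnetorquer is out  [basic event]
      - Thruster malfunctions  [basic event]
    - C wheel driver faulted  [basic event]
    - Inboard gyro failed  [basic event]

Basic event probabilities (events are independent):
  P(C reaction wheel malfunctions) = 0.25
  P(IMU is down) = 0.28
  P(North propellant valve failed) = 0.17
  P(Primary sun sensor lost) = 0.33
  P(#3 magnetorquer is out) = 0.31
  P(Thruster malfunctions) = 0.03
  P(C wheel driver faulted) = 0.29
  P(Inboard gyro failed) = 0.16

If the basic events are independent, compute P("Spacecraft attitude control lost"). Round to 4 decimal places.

P(Thruster branch inoperative) [OR] = 1 − (1−0.25) × (1−0.28) = 0.460000
P(Sensor suite unavailable) [AND] = 0.460000 × 0.17 = 0.078200
P(Backup chain inoperative) [OR] = 1 − (1−0.31) × (1−0.03) = 0.330700
P(Reaction-wheel cluster down) [AND] = 0.33 × 0.330700 × 0.29 × 0.16 = 0.005064
P(Spacecraft attitude control lost) [OR] = 1 − (1−0.078200) × (1−0.005064) = 0.082868
Rounded to 4 decimal places: P(Spacecraft attitude control lost) ≈ 0.0829.

0.0829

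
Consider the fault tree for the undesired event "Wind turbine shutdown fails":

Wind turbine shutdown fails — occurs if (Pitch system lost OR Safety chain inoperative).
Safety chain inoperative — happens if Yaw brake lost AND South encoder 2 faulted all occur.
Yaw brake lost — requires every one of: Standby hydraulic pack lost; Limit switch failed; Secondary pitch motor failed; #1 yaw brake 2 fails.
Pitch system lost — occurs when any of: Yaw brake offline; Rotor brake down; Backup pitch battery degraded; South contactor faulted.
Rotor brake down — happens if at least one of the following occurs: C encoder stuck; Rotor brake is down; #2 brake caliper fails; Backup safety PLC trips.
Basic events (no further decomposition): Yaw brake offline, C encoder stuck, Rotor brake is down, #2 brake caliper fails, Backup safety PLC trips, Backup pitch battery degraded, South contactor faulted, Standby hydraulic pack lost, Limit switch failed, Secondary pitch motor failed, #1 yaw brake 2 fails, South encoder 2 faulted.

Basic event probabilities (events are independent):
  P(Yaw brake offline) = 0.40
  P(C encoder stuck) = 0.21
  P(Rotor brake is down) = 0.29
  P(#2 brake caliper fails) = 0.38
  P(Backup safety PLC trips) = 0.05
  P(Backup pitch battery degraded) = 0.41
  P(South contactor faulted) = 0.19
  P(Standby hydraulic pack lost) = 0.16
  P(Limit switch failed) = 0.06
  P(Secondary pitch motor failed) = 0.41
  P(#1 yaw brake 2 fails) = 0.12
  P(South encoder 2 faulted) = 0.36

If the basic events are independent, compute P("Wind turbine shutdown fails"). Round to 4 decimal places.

P(Rotor brake down) [OR] = 1 − (1−0.21) × (1−0.29) × (1−0.38) × (1−0.05) = 0.669630
P(Pitch system lost) [OR] = 1 − (1−0.40) × (1−0.669630) × (1−0.41) × (1−0.19) = 0.905270
P(Yaw brake lost) [AND] = 0.16 × 0.06 × 0.41 × 0.12 = 0.000472
P(Safety chain inoperative) [AND] = 0.000472 × 0.36 = 0.000170
P(Wind turbine shutdown fails) [OR] = 1 − (1−0.905270) × (1−0.000170) = 0.905286
Rounded to 4 decimal places: P(Wind turbine shutdown fails) ≈ 0.9053.

0.9053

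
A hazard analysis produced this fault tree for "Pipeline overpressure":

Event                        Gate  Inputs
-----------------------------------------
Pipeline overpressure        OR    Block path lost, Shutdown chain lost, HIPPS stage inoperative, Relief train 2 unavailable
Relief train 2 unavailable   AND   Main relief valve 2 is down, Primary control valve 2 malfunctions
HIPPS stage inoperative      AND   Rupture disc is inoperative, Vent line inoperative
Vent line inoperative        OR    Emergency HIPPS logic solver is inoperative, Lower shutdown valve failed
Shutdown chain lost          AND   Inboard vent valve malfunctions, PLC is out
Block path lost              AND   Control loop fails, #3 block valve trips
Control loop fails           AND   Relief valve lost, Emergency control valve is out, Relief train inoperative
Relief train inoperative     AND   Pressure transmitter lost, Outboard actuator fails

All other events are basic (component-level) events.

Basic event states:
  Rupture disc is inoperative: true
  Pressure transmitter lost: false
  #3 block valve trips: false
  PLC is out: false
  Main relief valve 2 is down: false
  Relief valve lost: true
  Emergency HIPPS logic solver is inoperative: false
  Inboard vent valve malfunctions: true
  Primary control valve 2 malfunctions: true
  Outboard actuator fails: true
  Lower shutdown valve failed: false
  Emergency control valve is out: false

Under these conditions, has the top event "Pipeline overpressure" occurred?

Relief train inoperative [AND]: Pressure transmitter lost=not, Outboard actuator fails=occurs → not all inputs occur → does not occur.
Control loop fails [AND]: Relief valve lost=occurs, Emergency control valve is out=not, Relief train inoperative=not → not all inputs occur → does not occur.
Block path lost [AND]: Control loop fails=not, #3 block valve trips=not → not all inputs occur → does not occur.
Shutdown chain lost [AND]: Inboard vent valve malfunctions=occurs, PLC is out=not → not all inputs occur → does not occur.
Vent line inoperative [OR]: Emergency HIPPS logic solver is inoperative=not, Lower shutdown valve failed=not → no input occurs → does not occur.
HIPPS stage inoperative [AND]: Rupture disc is inoperative=occurs, Vent line inoperative=not → not all inputs occur → does not occur.
Relief train 2 unavailable [AND]: Main relief valve 2 is down=not, Primary control valve 2 malfunctions=occurs → not all inputs occur → does not occur.
Pipeline overpressure [OR]: Block path lost=not, Shutdown chain lost=not, HIPPS stage inoperative=not, Relief train 2 unavailable=not → no input occurs → does not occur.

No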